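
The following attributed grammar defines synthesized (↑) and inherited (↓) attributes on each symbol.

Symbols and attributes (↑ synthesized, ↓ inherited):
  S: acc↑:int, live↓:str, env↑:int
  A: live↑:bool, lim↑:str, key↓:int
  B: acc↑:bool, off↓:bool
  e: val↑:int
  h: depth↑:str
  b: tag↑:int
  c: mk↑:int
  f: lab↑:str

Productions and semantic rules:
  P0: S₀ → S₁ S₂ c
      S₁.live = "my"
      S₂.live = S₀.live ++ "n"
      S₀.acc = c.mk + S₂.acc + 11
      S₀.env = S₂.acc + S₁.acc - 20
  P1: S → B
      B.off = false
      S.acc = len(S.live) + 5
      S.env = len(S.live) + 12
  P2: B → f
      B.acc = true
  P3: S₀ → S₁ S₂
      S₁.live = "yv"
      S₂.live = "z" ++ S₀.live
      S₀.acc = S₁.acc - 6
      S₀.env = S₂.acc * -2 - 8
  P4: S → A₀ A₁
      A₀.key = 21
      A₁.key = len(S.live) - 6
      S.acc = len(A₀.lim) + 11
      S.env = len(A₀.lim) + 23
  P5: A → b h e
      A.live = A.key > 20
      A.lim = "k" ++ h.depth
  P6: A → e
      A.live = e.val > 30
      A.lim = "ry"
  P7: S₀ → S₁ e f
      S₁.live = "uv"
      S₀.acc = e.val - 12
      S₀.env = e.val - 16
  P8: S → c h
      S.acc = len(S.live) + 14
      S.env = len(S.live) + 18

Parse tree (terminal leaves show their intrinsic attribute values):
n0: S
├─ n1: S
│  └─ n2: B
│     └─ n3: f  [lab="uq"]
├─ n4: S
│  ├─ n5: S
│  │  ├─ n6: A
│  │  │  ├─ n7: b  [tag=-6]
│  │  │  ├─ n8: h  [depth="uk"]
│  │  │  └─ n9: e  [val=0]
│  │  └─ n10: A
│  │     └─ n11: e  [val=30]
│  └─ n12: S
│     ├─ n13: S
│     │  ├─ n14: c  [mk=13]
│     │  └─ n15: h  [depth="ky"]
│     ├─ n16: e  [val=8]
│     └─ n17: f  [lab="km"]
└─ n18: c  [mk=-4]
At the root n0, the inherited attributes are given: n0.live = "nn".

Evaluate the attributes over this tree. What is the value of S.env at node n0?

1. n0.live = "nn"  [given at root]
2. n1.live = "my"  ["my"]
3. n2.off = false  [false]
4. n3.lab = "uq"  [terminal]
5. n2.acc = true  [true]
6. n1.acc = 7  [len(S.live) + 5]
7. n1.env = 14  [len(S.live) + 12]
8. n4.live = "nnn"  [S₀.live ++ "n"]
9. n5.live = "yv"  ["yv"]
10. n6.key = 21  [21]
11. n7.tag = -6  [terminal]
12. n8.depth = "uk"  [terminal]
13. n9.val = 0  [terminal]
14. n6.live = true  [A.key > 20]
15. n6.lim = "kuk"  ["k" ++ h.depth]
16. n10.key = -4  [len(S.live) - 6]
17. n11.val = 30  [terminal]
18. n10.live = false  [e.val > 30]
19. n10.lim = "ry"  ["ry"]
20. n5.acc = 14  [len(A₀.lim) + 11]
21. n5.env = 26  [len(A₀.lim) + 23]
22. n12.live = "znnn"  ["z" ++ S₀.live]
23. n13.live = "uv"  ["uv"]
24. n14.mk = 13  [terminal]
25. n15.depth = "ky"  [terminal]
26. n13.acc = 16  [len(S.live) + 14]
27. n13.env = 20  [len(S.live) + 18]
28. n16.val = 8  [terminal]
29. n17.lab = "km"  [terminal]
30. n12.acc = -4  [e.val - 12]
31. n12.env = -8  [e.val - 16]
32. n4.acc = 8  [S₁.acc - 6]
33. n4.env = 0  [S₂.acc * -2 - 8]
34. n18.mk = -4  [terminal]
35. n0.acc = 15  [c.mk + S₂.acc + 11]
36. n0.env = -5  [S₂.acc + S₁.acc - 20]

-5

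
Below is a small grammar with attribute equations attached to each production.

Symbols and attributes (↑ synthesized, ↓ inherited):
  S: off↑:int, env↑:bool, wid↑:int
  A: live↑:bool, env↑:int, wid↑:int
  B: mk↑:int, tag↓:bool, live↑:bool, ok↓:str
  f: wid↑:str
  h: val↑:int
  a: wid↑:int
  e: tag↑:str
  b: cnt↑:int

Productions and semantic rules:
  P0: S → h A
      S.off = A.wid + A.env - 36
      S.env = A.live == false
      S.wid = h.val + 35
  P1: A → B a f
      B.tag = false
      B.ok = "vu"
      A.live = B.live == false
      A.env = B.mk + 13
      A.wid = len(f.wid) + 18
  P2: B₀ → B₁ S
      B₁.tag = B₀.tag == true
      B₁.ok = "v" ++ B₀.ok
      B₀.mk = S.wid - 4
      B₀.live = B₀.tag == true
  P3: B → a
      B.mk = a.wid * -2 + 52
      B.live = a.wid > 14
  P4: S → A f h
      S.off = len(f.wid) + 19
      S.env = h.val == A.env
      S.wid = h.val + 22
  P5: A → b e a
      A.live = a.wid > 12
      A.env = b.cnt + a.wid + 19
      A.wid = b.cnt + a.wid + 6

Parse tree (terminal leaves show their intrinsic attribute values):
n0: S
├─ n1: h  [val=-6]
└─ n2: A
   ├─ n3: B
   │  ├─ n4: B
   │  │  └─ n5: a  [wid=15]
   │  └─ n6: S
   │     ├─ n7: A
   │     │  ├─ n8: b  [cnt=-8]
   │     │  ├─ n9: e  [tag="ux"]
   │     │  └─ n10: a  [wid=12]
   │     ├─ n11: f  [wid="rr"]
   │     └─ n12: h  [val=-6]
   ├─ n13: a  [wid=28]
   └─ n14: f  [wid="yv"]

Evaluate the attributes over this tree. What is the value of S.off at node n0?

9

1. n1.val = -6  [terminal]
2. n3.tag = false  [false]
3. n3.ok = "vu"  ["vu"]
4. n4.tag = false  [B₀.tag == true]
5. n4.ok = "vvu"  ["v" ++ B₀.ok]
6. n5.wid = 15  [terminal]
7. n4.mk = 22  [a.wid * -2 + 52]
8. n4.live = true  [a.wid > 14]
9. n8.cnt = -8  [terminal]
10. n9.tag = "ux"  [terminal]
11. n10.wid = 12  [terminal]
12. n7.live = false  [a.wid > 12]
13. n7.env = 23  [b.cnt + a.wid + 19]
14. n7.wid = 10  [b.cnt + a.wid + 6]
15. n11.wid = "rr"  [terminal]
16. n12.val = -6  [terminal]
17. n6.off = 21  [len(f.wid) + 19]
18. n6.env = false  [h.val == A.env]
19. n6.wid = 16  [h.val + 22]
20. n3.mk = 12  [S.wid - 4]
21. n3.live = false  [B₀.tag == true]
22. n13.wid = 28  [terminal]
23. n14.wid = "yv"  [terminal]
24. n2.live = true  [B.live == false]
25. n2.env = 25  [B.mk + 13]
26. n2.wid = 20  [len(f.wid) + 18]
27. n0.off = 9  [A.wid + A.env - 36]
28. n0.env = false  [A.live == false]
29. n0.wid = 29  [h.val + 35]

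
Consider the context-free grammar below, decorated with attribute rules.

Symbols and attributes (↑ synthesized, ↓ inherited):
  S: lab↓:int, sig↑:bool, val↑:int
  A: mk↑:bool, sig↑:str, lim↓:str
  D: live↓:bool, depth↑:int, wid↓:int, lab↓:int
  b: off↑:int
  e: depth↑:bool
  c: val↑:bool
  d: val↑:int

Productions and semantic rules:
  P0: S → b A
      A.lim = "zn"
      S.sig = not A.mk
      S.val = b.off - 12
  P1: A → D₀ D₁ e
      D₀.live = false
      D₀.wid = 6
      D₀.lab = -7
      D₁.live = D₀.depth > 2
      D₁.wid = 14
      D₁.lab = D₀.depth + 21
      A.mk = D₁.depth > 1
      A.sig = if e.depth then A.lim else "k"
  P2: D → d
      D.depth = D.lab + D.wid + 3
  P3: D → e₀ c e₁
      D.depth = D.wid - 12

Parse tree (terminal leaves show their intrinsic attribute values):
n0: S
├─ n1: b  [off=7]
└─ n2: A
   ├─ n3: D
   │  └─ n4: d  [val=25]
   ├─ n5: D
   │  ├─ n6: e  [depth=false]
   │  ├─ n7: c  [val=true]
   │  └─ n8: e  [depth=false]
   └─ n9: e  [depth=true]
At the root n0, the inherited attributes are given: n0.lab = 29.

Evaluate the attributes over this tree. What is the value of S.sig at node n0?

1. n0.lab = 29  [given at root]
2. n1.off = 7  [terminal]
3. n2.lim = "zn"  ["zn"]
4. n3.live = false  [false]
5. n3.wid = 6  [6]
6. n3.lab = -7  [-7]
7. n4.val = 25  [terminal]
8. n3.depth = 2  [D.lab + D.wid + 3]
9. n5.live = false  [D₀.depth > 2]
10. n5.wid = 14  [14]
11. n5.lab = 23  [D₀.depth + 21]
12. n6.depth = false  [terminal]
13. n7.val = true  [terminal]
14. n8.depth = false  [terminal]
15. n5.depth = 2  [D.wid - 12]
16. n9.depth = true  [terminal]
17. n2.mk = true  [D₁.depth > 1]
18. n2.sig = "zn"  [if e.depth then A.lim else "k"]
19. n0.sig = false  [not A.mk]
20. n0.val = -5  [b.off - 12]

false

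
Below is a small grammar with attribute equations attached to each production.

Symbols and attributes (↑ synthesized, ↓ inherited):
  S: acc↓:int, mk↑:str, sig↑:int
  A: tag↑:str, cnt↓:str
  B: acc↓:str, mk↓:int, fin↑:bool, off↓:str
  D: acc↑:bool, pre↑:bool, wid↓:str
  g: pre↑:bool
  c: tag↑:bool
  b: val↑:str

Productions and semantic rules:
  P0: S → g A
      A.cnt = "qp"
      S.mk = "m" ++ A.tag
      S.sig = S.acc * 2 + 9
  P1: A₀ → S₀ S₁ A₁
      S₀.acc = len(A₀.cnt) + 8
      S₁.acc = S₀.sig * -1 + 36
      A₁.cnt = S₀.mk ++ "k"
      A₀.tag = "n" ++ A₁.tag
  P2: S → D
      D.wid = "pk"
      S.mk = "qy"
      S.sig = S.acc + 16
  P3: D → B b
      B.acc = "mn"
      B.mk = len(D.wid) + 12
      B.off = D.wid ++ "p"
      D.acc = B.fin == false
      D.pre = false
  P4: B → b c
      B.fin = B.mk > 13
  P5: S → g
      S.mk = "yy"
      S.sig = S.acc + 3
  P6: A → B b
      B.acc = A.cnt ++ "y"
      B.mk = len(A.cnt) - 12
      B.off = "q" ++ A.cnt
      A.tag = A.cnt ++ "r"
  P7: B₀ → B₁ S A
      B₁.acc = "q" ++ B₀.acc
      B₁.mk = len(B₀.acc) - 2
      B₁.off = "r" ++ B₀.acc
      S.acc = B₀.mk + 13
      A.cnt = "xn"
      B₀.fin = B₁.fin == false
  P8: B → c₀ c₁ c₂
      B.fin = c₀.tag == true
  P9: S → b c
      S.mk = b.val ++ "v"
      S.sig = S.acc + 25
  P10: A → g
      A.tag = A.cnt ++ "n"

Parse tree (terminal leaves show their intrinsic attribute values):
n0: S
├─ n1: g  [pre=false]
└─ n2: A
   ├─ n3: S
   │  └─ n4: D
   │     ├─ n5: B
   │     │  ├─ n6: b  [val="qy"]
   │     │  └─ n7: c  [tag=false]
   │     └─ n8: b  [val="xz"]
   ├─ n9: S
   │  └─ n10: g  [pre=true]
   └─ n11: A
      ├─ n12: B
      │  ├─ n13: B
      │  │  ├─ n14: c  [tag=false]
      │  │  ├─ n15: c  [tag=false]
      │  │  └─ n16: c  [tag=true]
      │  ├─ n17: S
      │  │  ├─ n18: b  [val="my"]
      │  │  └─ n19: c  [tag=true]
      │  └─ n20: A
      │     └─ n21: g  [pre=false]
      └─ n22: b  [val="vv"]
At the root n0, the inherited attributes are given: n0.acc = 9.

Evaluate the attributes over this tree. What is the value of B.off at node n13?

1. n0.acc = 9  [given at root]
2. n1.pre = false  [terminal]
3. n2.cnt = "qp"  ["qp"]
4. n3.acc = 10  [len(A₀.cnt) + 8]
5. n4.wid = "pk"  ["pk"]
6. n5.acc = "mn"  ["mn"]
7. n5.mk = 14  [len(D.wid) + 12]
8. n5.off = "pkp"  [D.wid ++ "p"]
9. n6.val = "qy"  [terminal]
10. n7.tag = false  [terminal]
11. n5.fin = true  [B.mk > 13]
12. n8.val = "xz"  [terminal]
13. n4.acc = false  [B.fin == false]
14. n4.pre = false  [false]
15. n3.mk = "qy"  ["qy"]
16. n3.sig = 26  [S.acc + 16]
17. n9.acc = 10  [S₀.sig * -1 + 36]
18. n10.pre = true  [terminal]
19. n9.mk = "yy"  ["yy"]
20. n9.sig = 13  [S.acc + 3]
21. n11.cnt = "qyk"  [S₀.mk ++ "k"]
22. n12.acc = "qyky"  [A.cnt ++ "y"]
23. n12.mk = -9  [len(A.cnt) - 12]
24. n12.off = "qqyk"  ["q" ++ A.cnt]
25. n13.acc = "qqyky"  ["q" ++ B₀.acc]
26. n13.mk = 2  [len(B₀.acc) - 2]
27. n13.off = "rqyky"  ["r" ++ B₀.acc]
28. n14.tag = false  [terminal]
29. n15.tag = false  [terminal]
30. n16.tag = true  [terminal]
31. n13.fin = false  [c₀.tag == true]
32. n17.acc = 4  [B₀.mk + 13]
33. n18.val = "my"  [terminal]
34. n19.tag = true  [terminal]
35. n17.mk = "myv"  [b.val ++ "v"]
36. n17.sig = 29  [S.acc + 25]
37. n20.cnt = "xn"  ["xn"]
38. n21.pre = false  [terminal]
39. n20.tag = "xnn"  [A.cnt ++ "n"]
40. n12.fin = true  [B₁.fin == false]
41. n22.val = "vv"  [terminal]
42. n11.tag = "qykr"  [A.cnt ++ "r"]
43. n2.tag = "nqykr"  ["n" ++ A₁.tag]
44. n0.mk = "mnqykr"  ["m" ++ A.tag]
45. n0.sig = 27  [S.acc * 2 + 9]

"rqyky"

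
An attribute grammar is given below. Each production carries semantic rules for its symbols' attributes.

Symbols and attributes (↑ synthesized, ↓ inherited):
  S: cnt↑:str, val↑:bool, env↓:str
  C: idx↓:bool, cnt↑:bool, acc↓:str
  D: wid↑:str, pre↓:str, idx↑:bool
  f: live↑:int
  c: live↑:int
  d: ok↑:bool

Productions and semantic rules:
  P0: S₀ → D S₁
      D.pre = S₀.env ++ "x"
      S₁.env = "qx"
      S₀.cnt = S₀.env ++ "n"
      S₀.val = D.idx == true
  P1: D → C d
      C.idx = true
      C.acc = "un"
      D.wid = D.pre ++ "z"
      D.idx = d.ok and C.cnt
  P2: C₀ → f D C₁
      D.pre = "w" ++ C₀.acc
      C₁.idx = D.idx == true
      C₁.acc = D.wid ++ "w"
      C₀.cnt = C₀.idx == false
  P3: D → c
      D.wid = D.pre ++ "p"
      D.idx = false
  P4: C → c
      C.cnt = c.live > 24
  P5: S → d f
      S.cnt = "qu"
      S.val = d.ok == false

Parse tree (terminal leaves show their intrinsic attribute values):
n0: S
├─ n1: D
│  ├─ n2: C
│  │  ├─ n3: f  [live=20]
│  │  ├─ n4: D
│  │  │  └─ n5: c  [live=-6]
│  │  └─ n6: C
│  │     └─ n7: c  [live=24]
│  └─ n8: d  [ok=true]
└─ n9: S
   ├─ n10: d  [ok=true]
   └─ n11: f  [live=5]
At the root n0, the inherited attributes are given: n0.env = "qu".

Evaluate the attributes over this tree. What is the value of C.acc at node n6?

1. n0.env = "qu"  [given at root]
2. n1.pre = "qux"  [S₀.env ++ "x"]
3. n2.idx = true  [true]
4. n2.acc = "un"  ["un"]
5. n3.live = 20  [terminal]
6. n4.pre = "wun"  ["w" ++ C₀.acc]
7. n5.live = -6  [terminal]
8. n4.wid = "wunp"  [D.pre ++ "p"]
9. n4.idx = false  [false]
10. n6.idx = false  [D.idx == true]
11. n6.acc = "wunpw"  [D.wid ++ "w"]
12. n7.live = 24  [terminal]
13. n6.cnt = false  [c.live > 24]
14. n2.cnt = false  [C₀.idx == false]
15. n8.ok = true  [terminal]
16. n1.wid = "quxz"  [D.pre ++ "z"]
17. n1.idx = false  [d.ok and C.cnt]
18. n9.env = "qx"  ["qx"]
19. n10.ok = true  [terminal]
20. n11.live = 5  [terminal]
21. n9.cnt = "qu"  ["qu"]
22. n9.val = false  [d.ok == false]
23. n0.cnt = "qun"  [S₀.env ++ "n"]
24. n0.val = false  [D.idx == true]

"wunpw"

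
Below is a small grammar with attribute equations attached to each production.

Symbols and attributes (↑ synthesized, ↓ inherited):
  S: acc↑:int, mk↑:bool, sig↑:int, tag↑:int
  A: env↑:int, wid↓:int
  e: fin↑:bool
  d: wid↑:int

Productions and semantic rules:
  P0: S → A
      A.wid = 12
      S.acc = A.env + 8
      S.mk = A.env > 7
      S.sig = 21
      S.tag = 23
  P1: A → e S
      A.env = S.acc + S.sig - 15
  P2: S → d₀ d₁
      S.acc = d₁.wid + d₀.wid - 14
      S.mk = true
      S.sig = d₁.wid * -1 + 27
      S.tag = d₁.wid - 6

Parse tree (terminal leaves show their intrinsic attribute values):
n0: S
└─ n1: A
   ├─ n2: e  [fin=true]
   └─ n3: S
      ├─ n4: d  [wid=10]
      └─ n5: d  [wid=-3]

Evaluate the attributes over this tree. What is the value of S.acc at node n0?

16

1. n1.wid = 12  [12]
2. n2.fin = true  [terminal]
3. n4.wid = 10  [terminal]
4. n5.wid = -3  [terminal]
5. n3.acc = -7  [d₁.wid + d₀.wid - 14]
6. n3.mk = true  [true]
7. n3.sig = 30  [d₁.wid * -1 + 27]
8. n3.tag = -9  [d₁.wid - 6]
9. n1.env = 8  [S.acc + S.sig - 15]
10. n0.acc = 16  [A.env + 8]
11. n0.mk = true  [A.env > 7]
12. n0.sig = 21  [21]
13. n0.tag = 23  [23]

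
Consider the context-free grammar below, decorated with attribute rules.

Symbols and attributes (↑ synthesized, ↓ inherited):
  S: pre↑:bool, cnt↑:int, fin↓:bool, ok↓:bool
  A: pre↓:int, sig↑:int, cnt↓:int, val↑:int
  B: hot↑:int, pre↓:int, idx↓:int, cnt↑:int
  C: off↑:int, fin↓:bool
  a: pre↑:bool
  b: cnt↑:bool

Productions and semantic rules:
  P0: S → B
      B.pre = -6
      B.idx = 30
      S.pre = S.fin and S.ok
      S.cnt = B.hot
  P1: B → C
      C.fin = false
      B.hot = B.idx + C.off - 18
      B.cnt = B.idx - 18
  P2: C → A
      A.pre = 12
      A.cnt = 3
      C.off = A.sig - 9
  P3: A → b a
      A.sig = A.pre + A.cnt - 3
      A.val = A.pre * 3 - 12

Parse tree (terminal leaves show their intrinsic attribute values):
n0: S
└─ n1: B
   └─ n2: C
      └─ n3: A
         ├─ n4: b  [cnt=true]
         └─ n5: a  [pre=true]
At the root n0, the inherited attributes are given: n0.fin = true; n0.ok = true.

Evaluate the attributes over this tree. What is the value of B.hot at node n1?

15

1. n0.fin = true  [given at root]
2. n0.ok = true  [given at root]
3. n1.pre = -6  [-6]
4. n1.idx = 30  [30]
5. n2.fin = false  [false]
6. n3.pre = 12  [12]
7. n3.cnt = 3  [3]
8. n4.cnt = true  [terminal]
9. n5.pre = true  [terminal]
10. n3.sig = 12  [A.pre + A.cnt - 3]
11. n3.val = 24  [A.pre * 3 - 12]
12. n2.off = 3  [A.sig - 9]
13. n1.hot = 15  [B.idx + C.off - 18]
14. n1.cnt = 12  [B.idx - 18]
15. n0.pre = true  [S.fin and S.ok]
16. n0.cnt = 15  [B.hot]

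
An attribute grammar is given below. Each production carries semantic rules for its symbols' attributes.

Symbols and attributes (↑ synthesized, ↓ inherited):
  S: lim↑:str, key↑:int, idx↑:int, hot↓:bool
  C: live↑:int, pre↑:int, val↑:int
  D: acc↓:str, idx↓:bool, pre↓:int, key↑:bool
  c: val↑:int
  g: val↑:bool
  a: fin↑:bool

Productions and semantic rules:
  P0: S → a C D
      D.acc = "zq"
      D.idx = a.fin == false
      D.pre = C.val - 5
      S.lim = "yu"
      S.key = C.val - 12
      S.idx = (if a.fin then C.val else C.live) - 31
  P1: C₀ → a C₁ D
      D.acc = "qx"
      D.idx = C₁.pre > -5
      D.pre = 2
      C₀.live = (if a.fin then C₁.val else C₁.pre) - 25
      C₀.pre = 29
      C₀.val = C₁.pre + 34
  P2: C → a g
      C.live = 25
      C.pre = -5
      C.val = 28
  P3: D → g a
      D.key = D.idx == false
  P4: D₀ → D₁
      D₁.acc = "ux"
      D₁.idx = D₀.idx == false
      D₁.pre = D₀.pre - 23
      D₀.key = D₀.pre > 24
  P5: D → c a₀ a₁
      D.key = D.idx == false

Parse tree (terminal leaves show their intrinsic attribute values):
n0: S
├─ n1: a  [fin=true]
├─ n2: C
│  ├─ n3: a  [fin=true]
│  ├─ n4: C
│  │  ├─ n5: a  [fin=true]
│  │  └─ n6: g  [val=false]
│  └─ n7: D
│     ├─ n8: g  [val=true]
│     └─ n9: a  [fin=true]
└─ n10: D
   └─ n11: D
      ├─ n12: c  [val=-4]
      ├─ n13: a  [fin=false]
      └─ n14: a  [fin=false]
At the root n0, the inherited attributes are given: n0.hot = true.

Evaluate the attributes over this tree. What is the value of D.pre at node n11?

1

1. n0.hot = true  [given at root]
2. n1.fin = true  [terminal]
3. n3.fin = true  [terminal]
4. n5.fin = true  [terminal]
5. n6.val = false  [terminal]
6. n4.live = 25  [25]
7. n4.pre = -5  [-5]
8. n4.val = 28  [28]
9. n7.acc = "qx"  ["qx"]
10. n7.idx = false  [C₁.pre > -5]
11. n7.pre = 2  [2]
12. n8.val = true  [terminal]
13. n9.fin = true  [terminal]
14. n7.key = true  [D.idx == false]
15. n2.live = 3  [(if a.fin then C₁.val else C₁.pre) - 25]
16. n2.pre = 29  [29]
17. n2.val = 29  [C₁.pre + 34]
18. n10.acc = "zq"  ["zq"]
19. n10.idx = false  [a.fin == false]
20. n10.pre = 24  [C.val - 5]
21. n11.acc = "ux"  ["ux"]
22. n11.idx = true  [D₀.idx == false]
23. n11.pre = 1  [D₀.pre - 23]
24. n12.val = -4  [terminal]
25. n13.fin = false  [terminal]
26. n14.fin = false  [terminal]
27. n11.key = false  [D.idx == false]
28. n10.key = false  [D₀.pre > 24]
29. n0.lim = "yu"  ["yu"]
30. n0.key = 17  [C.val - 12]
31. n0.idx = -2  [(if a.fin then C.val else C.live) - 31]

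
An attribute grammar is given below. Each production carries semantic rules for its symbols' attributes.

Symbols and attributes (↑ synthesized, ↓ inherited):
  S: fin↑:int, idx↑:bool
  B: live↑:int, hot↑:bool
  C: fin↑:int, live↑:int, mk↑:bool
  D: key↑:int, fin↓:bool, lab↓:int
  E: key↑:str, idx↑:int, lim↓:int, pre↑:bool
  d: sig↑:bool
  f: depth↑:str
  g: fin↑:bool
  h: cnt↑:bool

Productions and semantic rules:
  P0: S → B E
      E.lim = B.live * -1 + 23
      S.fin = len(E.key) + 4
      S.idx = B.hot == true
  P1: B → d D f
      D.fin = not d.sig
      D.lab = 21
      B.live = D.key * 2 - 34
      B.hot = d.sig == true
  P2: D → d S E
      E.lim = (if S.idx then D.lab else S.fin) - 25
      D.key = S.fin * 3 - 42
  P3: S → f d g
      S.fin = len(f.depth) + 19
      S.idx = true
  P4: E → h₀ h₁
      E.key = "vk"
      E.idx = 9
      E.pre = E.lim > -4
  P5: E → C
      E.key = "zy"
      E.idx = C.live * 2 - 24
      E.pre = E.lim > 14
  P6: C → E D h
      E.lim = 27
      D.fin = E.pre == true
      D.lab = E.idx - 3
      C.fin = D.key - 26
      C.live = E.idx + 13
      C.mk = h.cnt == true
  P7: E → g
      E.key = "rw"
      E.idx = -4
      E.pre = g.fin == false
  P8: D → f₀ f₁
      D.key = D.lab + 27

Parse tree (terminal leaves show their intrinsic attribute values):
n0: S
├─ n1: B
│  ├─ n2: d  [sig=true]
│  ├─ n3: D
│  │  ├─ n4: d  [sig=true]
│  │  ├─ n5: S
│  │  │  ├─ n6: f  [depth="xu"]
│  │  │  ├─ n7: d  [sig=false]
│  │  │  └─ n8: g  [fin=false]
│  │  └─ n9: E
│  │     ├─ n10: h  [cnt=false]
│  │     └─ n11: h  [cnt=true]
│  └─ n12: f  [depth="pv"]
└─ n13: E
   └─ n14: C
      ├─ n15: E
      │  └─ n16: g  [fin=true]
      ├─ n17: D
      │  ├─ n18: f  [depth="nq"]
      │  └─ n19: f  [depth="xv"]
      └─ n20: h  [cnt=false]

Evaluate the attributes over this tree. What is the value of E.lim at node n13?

1. n2.sig = true  [terminal]
2. n3.fin = false  [not d.sig]
3. n3.lab = 21  [21]
4. n4.sig = true  [terminal]
5. n6.depth = "xu"  [terminal]
6. n7.sig = false  [terminal]
7. n8.fin = false  [terminal]
8. n5.fin = 21  [len(f.depth) + 19]
9. n5.idx = true  [true]
10. n9.lim = -4  [(if S.idx then D.lab else S.fin) - 25]
11. n10.cnt = false  [terminal]
12. n11.cnt = true  [terminal]
13. n9.key = "vk"  ["vk"]
14. n9.idx = 9  [9]
15. n9.pre = false  [E.lim > -4]
16. n3.key = 21  [S.fin * 3 - 42]
17. n12.depth = "pv"  [terminal]
18. n1.live = 8  [D.key * 2 - 34]
19. n1.hot = true  [d.sig == true]
20. n13.lim = 15  [B.live * -1 + 23]
21. n15.lim = 27  [27]
22. n16.fin = true  [terminal]
23. n15.key = "rw"  ["rw"]
24. n15.idx = -4  [-4]
25. n15.pre = false  [g.fin == false]
26. n17.fin = false  [E.pre == true]
27. n17.lab = -7  [E.idx - 3]
28. n18.depth = "nq"  [terminal]
29. n19.depth = "xv"  [terminal]
30. n17.key = 20  [D.lab + 27]
31. n20.cnt = false  [terminal]
32. n14.fin = -6  [D.key - 26]
33. n14.live = 9  [E.idx + 13]
34. n14.mk = false  [h.cnt == true]
35. n13.key = "zy"  ["zy"]
36. n13.idx = -6  [C.live * 2 - 24]
37. n13.pre = true  [E.lim > 14]
38. n0.fin = 6  [len(E.key) + 4]
39. n0.idx = true  [B.hot == true]

15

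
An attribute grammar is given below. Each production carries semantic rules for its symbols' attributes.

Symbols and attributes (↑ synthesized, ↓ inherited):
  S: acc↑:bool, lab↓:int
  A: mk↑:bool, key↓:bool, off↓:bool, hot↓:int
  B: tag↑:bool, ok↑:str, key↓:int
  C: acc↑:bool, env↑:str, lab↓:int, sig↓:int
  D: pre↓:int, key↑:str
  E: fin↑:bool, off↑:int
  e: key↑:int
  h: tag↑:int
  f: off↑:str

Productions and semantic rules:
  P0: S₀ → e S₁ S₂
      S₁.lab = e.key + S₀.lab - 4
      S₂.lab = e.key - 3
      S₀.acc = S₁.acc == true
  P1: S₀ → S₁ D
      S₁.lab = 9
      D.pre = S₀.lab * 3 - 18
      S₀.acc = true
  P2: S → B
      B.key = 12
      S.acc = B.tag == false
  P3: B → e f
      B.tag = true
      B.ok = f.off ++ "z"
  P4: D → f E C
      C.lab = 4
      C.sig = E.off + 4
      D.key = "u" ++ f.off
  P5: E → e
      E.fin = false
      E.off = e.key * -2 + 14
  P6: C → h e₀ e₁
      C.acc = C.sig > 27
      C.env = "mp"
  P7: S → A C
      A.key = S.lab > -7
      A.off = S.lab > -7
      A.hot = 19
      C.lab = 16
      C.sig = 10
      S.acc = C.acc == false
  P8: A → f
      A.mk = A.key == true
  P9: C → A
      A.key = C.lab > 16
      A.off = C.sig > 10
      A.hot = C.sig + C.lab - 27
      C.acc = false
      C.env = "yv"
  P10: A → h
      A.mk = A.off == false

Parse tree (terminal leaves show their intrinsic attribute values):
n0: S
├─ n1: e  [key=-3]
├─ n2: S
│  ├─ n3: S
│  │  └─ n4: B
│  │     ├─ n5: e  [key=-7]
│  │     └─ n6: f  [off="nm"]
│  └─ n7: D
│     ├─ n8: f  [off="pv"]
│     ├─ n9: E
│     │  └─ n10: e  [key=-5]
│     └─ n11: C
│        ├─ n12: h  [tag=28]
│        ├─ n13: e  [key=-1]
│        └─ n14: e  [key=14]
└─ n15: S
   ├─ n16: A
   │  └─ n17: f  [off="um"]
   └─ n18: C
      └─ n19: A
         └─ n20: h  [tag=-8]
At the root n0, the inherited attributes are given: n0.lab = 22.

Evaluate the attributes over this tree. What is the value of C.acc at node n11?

true

1. n0.lab = 22  [given at root]
2. n1.key = -3  [terminal]
3. n2.lab = 15  [e.key + S₀.lab - 4]
4. n3.lab = 9  [9]
5. n4.key = 12  [12]
6. n5.key = -7  [terminal]
7. n6.off = "nm"  [terminal]
8. n4.tag = true  [true]
9. n4.ok = "nmz"  [f.off ++ "z"]
10. n3.acc = false  [B.tag == false]
11. n7.pre = 27  [S₀.lab * 3 - 18]
12. n8.off = "pv"  [terminal]
13. n10.key = -5  [terminal]
14. n9.fin = false  [false]
15. n9.off = 24  [e.key * -2 + 14]
16. n11.lab = 4  [4]
17. n11.sig = 28  [E.off + 4]
18. n12.tag = 28  [terminal]
19. n13.key = -1  [terminal]
20. n14.key = 14  [terminal]
21. n11.acc = true  [C.sig > 27]
22. n11.env = "mp"  ["mp"]
23. n7.key = "upv"  ["u" ++ f.off]
24. n2.acc = true  [true]
25. n15.lab = -6  [e.key - 3]
26. n16.key = true  [S.lab > -7]
27. n16.off = true  [S.lab > -7]
28. n16.hot = 19  [19]
29. n17.off = "um"  [terminal]
30. n16.mk = true  [A.key == true]
31. n18.lab = 16  [16]
32. n18.sig = 10  [10]
33. n19.key = false  [C.lab > 16]
34. n19.off = false  [C.sig > 10]
35. n19.hot = -1  [C.sig + C.lab - 27]
36. n20.tag = -8  [terminal]
37. n19.mk = true  [A.off == false]
38. n18.acc = false  [false]
39. n18.env = "yv"  ["yv"]
40. n15.acc = true  [C.acc == false]
41. n0.acc = true  [S₁.acc == true]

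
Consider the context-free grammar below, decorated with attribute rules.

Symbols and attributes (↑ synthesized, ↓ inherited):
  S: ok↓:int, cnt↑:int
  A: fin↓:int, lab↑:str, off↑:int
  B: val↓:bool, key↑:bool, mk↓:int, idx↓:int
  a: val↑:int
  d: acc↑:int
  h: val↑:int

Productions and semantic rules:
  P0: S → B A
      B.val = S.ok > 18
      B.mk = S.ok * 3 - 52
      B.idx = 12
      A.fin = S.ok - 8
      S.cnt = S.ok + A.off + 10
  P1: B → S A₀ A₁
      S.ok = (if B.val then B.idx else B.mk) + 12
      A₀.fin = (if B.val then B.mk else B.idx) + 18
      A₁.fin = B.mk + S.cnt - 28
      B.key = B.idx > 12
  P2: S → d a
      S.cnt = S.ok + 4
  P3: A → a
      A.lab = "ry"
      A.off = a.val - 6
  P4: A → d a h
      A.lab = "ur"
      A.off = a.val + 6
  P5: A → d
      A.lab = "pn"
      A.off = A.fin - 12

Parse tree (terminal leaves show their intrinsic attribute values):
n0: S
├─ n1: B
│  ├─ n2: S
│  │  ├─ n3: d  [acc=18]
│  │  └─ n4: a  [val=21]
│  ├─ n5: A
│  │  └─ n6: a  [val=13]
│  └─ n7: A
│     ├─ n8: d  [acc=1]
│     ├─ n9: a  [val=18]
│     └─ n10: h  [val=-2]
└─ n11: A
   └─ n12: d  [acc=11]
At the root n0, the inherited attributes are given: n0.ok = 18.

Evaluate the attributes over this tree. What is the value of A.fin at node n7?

1. n0.ok = 18  [given at root]
2. n1.val = false  [S.ok > 18]
3. n1.mk = 2  [S.ok * 3 - 52]
4. n1.idx = 12  [12]
5. n2.ok = 14  [(if B.val then B.idx else B.mk) + 12]
6. n3.acc = 18  [terminal]
7. n4.val = 21  [terminal]
8. n2.cnt = 18  [S.ok + 4]
9. n5.fin = 30  [(if B.val then B.mk else B.idx) + 18]
10. n6.val = 13  [terminal]
11. n5.lab = "ry"  ["ry"]
12. n5.off = 7  [a.val - 6]
13. n7.fin = -8  [B.mk + S.cnt - 28]
14. n8.acc = 1  [terminal]
15. n9.val = 18  [terminal]
16. n10.val = -2  [terminal]
17. n7.lab = "ur"  ["ur"]
18. n7.off = 24  [a.val + 6]
19. n1.key = false  [B.idx > 12]
20. n11.fin = 10  [S.ok - 8]
21. n12.acc = 11  [terminal]
22. n11.lab = "pn"  ["pn"]
23. n11.off = -2  [A.fin - 12]
24. n0.cnt = 26  [S.ok + A.off + 10]

-8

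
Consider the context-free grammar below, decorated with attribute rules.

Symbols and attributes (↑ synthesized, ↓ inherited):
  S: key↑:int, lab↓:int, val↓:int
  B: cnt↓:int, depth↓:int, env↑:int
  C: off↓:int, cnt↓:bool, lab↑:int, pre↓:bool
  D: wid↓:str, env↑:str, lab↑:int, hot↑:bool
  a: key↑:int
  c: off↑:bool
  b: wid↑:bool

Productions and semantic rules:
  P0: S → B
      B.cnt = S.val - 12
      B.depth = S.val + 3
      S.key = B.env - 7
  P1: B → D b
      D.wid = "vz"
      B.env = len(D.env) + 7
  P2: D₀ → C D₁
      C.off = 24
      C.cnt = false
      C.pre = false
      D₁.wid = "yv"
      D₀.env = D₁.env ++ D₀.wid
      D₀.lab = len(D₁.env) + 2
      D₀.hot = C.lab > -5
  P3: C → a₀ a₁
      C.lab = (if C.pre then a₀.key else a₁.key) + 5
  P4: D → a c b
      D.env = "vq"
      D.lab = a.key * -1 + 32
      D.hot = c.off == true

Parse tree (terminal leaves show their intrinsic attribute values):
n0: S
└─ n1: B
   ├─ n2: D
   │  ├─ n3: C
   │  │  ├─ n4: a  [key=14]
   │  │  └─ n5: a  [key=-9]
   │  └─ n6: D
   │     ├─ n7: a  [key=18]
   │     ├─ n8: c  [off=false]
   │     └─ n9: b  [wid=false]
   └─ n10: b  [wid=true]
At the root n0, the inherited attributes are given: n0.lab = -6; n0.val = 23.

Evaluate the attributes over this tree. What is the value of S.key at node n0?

1. n0.lab = -6  [given at root]
2. n0.val = 23  [given at root]
3. n1.cnt = 11  [S.val - 12]
4. n1.depth = 26  [S.val + 3]
5. n2.wid = "vz"  ["vz"]
6. n3.off = 24  [24]
7. n3.cnt = false  [false]
8. n3.pre = false  [false]
9. n4.key = 14  [terminal]
10. n5.key = -9  [terminal]
11. n3.lab = -4  [(if C.pre then a₀.key else a₁.key) + 5]
12. n6.wid = "yv"  ["yv"]
13. n7.key = 18  [terminal]
14. n8.off = false  [terminal]
15. n9.wid = false  [terminal]
16. n6.env = "vq"  ["vq"]
17. n6.lab = 14  [a.key * -1 + 32]
18. n6.hot = false  [c.off == true]
19. n2.env = "vqvz"  [D₁.env ++ D₀.wid]
20. n2.lab = 4  [len(D₁.env) + 2]
21. n2.hot = true  [C.lab > -5]
22. n10.wid = true  [terminal]
23. n1.env = 11  [len(D.env) + 7]
24. n0.key = 4  [B.env - 7]

4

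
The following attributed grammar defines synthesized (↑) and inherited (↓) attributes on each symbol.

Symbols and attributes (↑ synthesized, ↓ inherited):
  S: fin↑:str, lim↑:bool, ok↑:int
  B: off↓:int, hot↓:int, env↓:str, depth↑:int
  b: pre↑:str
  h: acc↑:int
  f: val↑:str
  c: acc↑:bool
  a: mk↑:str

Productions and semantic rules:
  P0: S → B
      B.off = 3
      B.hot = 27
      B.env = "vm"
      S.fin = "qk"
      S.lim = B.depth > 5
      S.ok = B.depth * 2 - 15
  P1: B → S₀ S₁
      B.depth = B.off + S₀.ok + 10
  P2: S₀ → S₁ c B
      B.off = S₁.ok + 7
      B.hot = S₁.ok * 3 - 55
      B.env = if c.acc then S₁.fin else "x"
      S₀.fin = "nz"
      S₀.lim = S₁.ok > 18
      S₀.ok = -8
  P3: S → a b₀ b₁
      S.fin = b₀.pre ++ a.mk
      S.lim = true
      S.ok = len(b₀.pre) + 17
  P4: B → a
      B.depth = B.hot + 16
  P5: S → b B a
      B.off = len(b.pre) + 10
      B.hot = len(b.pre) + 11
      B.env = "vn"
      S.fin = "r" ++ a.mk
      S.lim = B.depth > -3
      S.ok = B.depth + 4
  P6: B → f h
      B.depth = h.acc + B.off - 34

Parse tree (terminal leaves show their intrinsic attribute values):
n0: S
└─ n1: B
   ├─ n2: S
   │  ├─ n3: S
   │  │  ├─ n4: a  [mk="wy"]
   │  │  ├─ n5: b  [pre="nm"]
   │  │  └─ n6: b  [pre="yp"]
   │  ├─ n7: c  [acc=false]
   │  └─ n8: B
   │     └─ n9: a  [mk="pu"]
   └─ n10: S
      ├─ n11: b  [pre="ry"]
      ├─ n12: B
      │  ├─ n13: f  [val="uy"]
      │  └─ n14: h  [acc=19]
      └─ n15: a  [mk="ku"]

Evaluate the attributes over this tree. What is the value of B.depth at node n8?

1. n1.off = 3  [3]
2. n1.hot = 27  [27]
3. n1.env = "vm"  ["vm"]
4. n4.mk = "wy"  [terminal]
5. n5.pre = "nm"  [terminal]
6. n6.pre = "yp"  [terminal]
7. n3.fin = "nmwy"  [b₀.pre ++ a.mk]
8. n3.lim = true  [true]
9. n3.ok = 19  [len(b₀.pre) + 17]
10. n7.acc = false  [terminal]
11. n8.off = 26  [S₁.ok + 7]
12. n8.hot = 2  [S₁.ok * 3 - 55]
13. n8.env = "x"  [if c.acc then S₁.fin else "x"]
14. n9.mk = "pu"  [terminal]
15. n8.depth = 18  [B.hot + 16]
16. n2.fin = "nz"  ["nz"]
17. n2.lim = true  [S₁.ok > 18]
18. n2.ok = -8  [-8]
19. n11.pre = "ry"  [terminal]
20. n12.off = 12  [len(b.pre) + 10]
21. n12.hot = 13  [len(b.pre) + 11]
22. n12.env = "vn"  ["vn"]
23. n13.val = "uy"  [terminal]
24. n14.acc = 19  [terminal]
25. n12.depth = -3  [h.acc + B.off - 34]
26. n15.mk = "ku"  [terminal]
27. n10.fin = "rku"  ["r" ++ a.mk]
28. n10.lim = false  [B.depth > -3]
29. n10.ok = 1  [B.depth + 4]
30. n1.depth = 5  [B.off + S₀.ok + 10]
31. n0.fin = "qk"  ["qk"]
32. n0.lim = false  [B.depth > 5]
33. n0.ok = -5  [B.depth * 2 - 15]

18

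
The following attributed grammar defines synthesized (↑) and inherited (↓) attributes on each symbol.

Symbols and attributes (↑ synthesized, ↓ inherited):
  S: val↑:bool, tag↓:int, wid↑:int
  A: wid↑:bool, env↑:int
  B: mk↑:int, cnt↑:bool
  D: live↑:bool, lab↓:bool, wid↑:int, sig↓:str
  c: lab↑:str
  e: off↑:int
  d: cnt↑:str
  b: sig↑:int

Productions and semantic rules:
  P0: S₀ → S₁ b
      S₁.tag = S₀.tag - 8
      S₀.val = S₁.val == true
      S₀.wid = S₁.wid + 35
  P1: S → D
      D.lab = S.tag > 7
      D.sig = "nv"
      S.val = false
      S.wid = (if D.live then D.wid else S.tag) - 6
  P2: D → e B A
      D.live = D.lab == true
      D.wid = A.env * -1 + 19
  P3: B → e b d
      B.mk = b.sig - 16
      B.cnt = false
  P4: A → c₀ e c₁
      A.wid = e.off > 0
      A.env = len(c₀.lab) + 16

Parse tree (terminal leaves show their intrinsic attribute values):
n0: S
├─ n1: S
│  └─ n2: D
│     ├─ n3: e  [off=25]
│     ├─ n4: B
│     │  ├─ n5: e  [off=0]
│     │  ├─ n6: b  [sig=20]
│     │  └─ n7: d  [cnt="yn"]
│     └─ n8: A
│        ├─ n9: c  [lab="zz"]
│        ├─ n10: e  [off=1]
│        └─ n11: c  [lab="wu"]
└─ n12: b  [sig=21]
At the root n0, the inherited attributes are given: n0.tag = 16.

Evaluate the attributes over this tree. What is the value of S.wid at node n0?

1. n0.tag = 16  [given at root]
2. n1.tag = 8  [S₀.tag - 8]
3. n2.lab = true  [S.tag > 7]
4. n2.sig = "nv"  ["nv"]
5. n3.off = 25  [terminal]
6. n5.off = 0  [terminal]
7. n6.sig = 20  [terminal]
8. n7.cnt = "yn"  [terminal]
9. n4.mk = 4  [b.sig - 16]
10. n4.cnt = false  [false]
11. n9.lab = "zz"  [terminal]
12. n10.off = 1  [terminal]
13. n11.lab = "wu"  [terminal]
14. n8.wid = true  [e.off > 0]
15. n8.env = 18  [len(c₀.lab) + 16]
16. n2.live = true  [D.lab == true]
17. n2.wid = 1  [A.env * -1 + 19]
18. n1.val = false  [false]
19. n1.wid = -5  [(if D.live then D.wid else S.tag) - 6]
20. n12.sig = 21  [terminal]
21. n0.val = false  [S₁.val == true]
22. n0.wid = 30  [S₁.wid + 35]

30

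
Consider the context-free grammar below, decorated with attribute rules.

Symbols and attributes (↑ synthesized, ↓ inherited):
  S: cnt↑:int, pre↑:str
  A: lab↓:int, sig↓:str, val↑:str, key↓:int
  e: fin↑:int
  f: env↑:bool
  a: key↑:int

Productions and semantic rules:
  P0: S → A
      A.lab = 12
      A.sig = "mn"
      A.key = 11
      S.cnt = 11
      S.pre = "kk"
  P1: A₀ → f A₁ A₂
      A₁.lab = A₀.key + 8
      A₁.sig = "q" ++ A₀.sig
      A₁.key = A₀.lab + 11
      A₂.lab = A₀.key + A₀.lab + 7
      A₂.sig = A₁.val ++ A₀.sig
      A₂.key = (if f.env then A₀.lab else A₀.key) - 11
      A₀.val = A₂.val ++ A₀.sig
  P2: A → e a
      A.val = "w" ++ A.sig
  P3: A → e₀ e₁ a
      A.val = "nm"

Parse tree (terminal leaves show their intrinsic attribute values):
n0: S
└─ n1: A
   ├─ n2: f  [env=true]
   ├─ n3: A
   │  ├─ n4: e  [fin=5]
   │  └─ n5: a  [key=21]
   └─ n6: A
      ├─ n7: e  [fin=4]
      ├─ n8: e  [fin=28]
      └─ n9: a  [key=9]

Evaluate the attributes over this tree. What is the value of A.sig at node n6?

"wqmnmn"

1. n1.lab = 12  [12]
2. n1.sig = "mn"  ["mn"]
3. n1.key = 11  [11]
4. n2.env = true  [terminal]
5. n3.lab = 19  [A₀.key + 8]
6. n3.sig = "qmn"  ["q" ++ A₀.sig]
7. n3.key = 23  [A₀.lab + 11]
8. n4.fin = 5  [terminal]
9. n5.key = 21  [terminal]
10. n3.val = "wqmn"  ["w" ++ A.sig]
11. n6.lab = 30  [A₀.key + A₀.lab + 7]
12. n6.sig = "wqmnmn"  [A₁.val ++ A₀.sig]
13. n6.key = 1  [(if f.env then A₀.lab else A₀.key) - 11]
14. n7.fin = 4  [terminal]
15. n8.fin = 28  [terminal]
16. n9.key = 9  [terminal]
17. n6.val = "nm"  ["nm"]
18. n1.val = "nmmn"  [A₂.val ++ A₀.sig]
19. n0.cnt = 11  [11]
20. n0.pre = "kk"  ["kk"]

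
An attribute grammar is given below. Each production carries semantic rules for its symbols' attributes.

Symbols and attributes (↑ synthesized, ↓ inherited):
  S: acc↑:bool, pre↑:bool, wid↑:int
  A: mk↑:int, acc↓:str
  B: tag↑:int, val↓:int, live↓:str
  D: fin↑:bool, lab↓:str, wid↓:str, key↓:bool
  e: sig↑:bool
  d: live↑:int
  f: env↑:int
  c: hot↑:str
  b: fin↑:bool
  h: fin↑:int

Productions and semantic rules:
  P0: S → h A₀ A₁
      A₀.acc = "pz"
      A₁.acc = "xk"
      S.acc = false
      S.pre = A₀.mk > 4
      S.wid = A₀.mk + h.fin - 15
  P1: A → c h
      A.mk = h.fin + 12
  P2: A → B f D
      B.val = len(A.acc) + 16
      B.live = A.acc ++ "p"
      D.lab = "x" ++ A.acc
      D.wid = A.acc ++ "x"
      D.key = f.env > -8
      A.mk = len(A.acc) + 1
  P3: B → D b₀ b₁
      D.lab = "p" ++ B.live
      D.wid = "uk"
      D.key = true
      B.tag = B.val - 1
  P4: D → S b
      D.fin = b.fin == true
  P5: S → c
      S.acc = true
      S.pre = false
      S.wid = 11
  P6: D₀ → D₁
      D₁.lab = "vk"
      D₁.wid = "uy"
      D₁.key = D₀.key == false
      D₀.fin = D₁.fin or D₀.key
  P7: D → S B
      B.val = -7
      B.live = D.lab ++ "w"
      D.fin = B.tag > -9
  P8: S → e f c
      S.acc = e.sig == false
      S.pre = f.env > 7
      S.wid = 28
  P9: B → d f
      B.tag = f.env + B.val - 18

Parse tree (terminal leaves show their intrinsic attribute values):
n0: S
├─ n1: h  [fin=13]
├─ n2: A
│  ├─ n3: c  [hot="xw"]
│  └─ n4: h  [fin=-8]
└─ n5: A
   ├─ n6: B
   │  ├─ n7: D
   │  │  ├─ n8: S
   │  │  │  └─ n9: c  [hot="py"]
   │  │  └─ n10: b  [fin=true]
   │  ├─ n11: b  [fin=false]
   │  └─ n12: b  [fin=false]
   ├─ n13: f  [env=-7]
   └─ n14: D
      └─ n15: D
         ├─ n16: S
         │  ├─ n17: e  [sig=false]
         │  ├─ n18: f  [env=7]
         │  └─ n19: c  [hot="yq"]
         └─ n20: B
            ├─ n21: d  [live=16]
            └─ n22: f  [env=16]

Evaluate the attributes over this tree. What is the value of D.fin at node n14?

true

1. n1.fin = 13  [terminal]
2. n2.acc = "pz"  ["pz"]
3. n3.hot = "xw"  [terminal]
4. n4.fin = -8  [terminal]
5. n2.mk = 4  [h.fin + 12]
6. n5.acc = "xk"  ["xk"]
7. n6.val = 18  [len(A.acc) + 16]
8. n6.live = "xkp"  [A.acc ++ "p"]
9. n7.lab = "pxkp"  ["p" ++ B.live]
10. n7.wid = "uk"  ["uk"]
11. n7.key = true  [true]
12. n9.hot = "py"  [terminal]
13. n8.acc = true  [true]
14. n8.pre = false  [false]
15. n8.wid = 11  [11]
16. n10.fin = true  [terminal]
17. n7.fin = true  [b.fin == true]
18. n11.fin = false  [terminal]
19. n12.fin = false  [terminal]
20. n6.tag = 17  [B.val - 1]
21. n13.env = -7  [terminal]
22. n14.lab = "xxk"  ["x" ++ A.acc]
23. n14.wid = "xkx"  [A.acc ++ "x"]
24. n14.key = true  [f.env > -8]
25. n15.lab = "vk"  ["vk"]
26. n15.wid = "uy"  ["uy"]
27. n15.key = false  [D₀.key == false]
28. n17.sig = false  [terminal]
29. n18.env = 7  [terminal]
30. n19.hot = "yq"  [terminal]
31. n16.acc = true  [e.sig == false]
32. n16.pre = false  [f.env > 7]
33. n16.wid = 28  [28]
34. n20.val = -7  [-7]
35. n20.live = "vkw"  [D.lab ++ "w"]
36. n21.live = 16  [terminal]
37. n22.env = 16  [terminal]
38. n20.tag = -9  [f.env + B.val - 18]
39. n15.fin = false  [B.tag > -9]
40. n14.fin = true  [D₁.fin or D₀.key]
41. n5.mk = 3  [len(A.acc) + 1]
42. n0.acc = false  [false]
43. n0.pre = false  [A₀.mk > 4]
44. n0.wid = 2  [A₀.mk + h.fin - 15]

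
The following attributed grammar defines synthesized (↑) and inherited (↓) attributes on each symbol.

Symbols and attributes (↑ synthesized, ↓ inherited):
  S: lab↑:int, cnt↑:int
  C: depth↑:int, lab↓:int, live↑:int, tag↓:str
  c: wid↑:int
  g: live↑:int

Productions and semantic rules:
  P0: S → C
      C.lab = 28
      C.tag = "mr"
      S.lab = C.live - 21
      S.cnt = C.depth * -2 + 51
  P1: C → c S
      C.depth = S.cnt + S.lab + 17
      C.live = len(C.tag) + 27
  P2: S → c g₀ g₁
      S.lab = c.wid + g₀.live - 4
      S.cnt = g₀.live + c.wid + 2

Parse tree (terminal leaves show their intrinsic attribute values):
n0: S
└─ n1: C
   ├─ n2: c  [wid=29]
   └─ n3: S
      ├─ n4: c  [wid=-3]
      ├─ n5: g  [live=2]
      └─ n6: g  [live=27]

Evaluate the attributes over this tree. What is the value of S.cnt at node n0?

1. n1.lab = 28  [28]
2. n1.tag = "mr"  ["mr"]
3. n2.wid = 29  [terminal]
4. n4.wid = -3  [terminal]
5. n5.live = 2  [terminal]
6. n6.live = 27  [terminal]
7. n3.lab = -5  [c.wid + g₀.live - 4]
8. n3.cnt = 1  [g₀.live + c.wid + 2]
9. n1.depth = 13  [S.cnt + S.lab + 17]
10. n1.live = 29  [len(C.tag) + 27]
11. n0.lab = 8  [C.live - 21]
12. n0.cnt = 25  [C.depth * -2 + 51]

25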